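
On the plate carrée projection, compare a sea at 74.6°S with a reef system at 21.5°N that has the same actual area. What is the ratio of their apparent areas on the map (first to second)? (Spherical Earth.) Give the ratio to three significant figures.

3.50

Plate carrée maps x = Rλ, y = Rφ. The meridian scale is h = 1 and the parallel scale is k = 1/cos φ = sec φ.
Areal scale at 74.6°: h·k = 1.000 × 3.766 = 3.766.
Areal scale at 21.5°: h·k = 1.000 × 1.075 = 1.075.
Ratio = 3.766/1.075 ≈ 3.50.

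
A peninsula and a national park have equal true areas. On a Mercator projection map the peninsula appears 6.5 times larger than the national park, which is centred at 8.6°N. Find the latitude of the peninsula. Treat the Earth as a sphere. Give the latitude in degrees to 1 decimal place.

67.2°

On Mercator, (apparent₁)/(apparent₂) = sec²φ₁ / sec²φ₂ when true areas are equal.
cos²φ₂ / cos²φ₁ = 6.5  ⇒  cos φ₁ = cos 8.6° / √6.5 = 0.9888/2.550 = 0.3878.
φ₁ = arccos(0.3878) ≈ 67.2°.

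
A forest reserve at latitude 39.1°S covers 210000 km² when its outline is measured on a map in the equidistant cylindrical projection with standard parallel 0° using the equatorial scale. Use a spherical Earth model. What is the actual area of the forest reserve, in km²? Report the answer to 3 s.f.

163000 km²

Plate carrée maps x = Rλ, y = Rφ. The meridian scale is h = 1 and the parallel scale is k = 1/cos φ = sec φ.
Areal scale = h·k = 1 × sec φ; at 39.1°, h = 1.000, k = 1.289, so h·k = 1.289.
True area = apparent / (areal scale) = 210000 / 1.289 ≈ 163000 km².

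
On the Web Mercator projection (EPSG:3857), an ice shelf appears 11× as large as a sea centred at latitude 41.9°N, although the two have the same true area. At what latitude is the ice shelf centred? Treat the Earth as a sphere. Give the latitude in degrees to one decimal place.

77.0°

On Mercator, (apparent₁)/(apparent₂) = sec²φ₁ / sec²φ₂ when true areas are equal.
cos²φ₂ / cos²φ₁ = 11  ⇒  cos φ₁ = cos 41.9° / √11 = 0.7443/3.317 = 0.2244.
φ₁ = arccos(0.2244) ≈ 77.0°.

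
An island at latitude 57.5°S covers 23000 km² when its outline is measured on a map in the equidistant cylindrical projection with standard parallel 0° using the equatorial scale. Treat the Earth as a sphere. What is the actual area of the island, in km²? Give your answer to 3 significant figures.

12400 km²

For the equirectangular projection with φ₀ = 0 (plate carrée), h = 1 along meridians and k = sec φ along parallels.
Areal scale = h·k = 1 × sec φ; at 57.5°, h = 1.000, k = 1.861, so h·k = 1.861.
True area = apparent / (areal scale) = 23000 / 1.861 ≈ 12400 km².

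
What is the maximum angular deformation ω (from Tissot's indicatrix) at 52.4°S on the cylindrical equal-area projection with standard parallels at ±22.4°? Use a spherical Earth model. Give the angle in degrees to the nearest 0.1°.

A cylindrical equal-area projection with standard parallel φ₀ has meridian scale h = cos φ / cos φ₀ and parallel scale k = cos φ₀ / cos φ (so areas are preserved, h·k = 1).
At 52.4°: h = 0.6599, k = 1.515; principal scales a = 1.515, b = 0.6599.
sin(ω/2) = (a − b)/(a + b) = 0.8553/2.175 = 0.3932, so ω = 2 arcsin(0.3932) ≈ 46.3°.

46.3°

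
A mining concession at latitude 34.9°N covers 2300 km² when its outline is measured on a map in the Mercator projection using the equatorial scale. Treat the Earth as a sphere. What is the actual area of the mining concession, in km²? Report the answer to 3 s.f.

The Mercator projection is conformal; its linear scale factor is the same in every direction and equals sec φ = 1/cos φ.
Areal scale = k² = sec²φ = 1/cos²(34.9°) = 1/0.8202² = 1.487.
True area = apparent / (areal scale) = 2300 / 1.487 ≈ 1550 km².

1550 km²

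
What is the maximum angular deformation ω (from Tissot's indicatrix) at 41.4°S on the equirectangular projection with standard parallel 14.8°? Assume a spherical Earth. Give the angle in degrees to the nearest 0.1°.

The equidistant cylindrical projection with φ₀ = 14.8° has h = 1 (meridians true) and k = cos φ₀ / cos φ along parallels.
At 41.4°: h = 1.000, k = 1.289; principal scales a = 1.289, b = 1.000.
sin(ω/2) = (a − b)/(a + b) = 0.2889/2.289 = 0.1262, so ω = 2 arcsin(0.1262) ≈ 14.5°.

14.5°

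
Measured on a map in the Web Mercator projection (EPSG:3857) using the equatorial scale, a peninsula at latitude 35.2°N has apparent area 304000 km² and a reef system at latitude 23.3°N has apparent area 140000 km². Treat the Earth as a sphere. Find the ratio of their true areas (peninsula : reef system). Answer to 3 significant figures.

Since Mercator area scale is 1/cos²φ, the true area equals the apparent area multiplied by cos²φ.
True area of peninsula: 304000 × cos²(35.2°) = 304000 × 0.6677 = 203000 km².
True area of reef system: 140000 × cos²(23.3°) = 140000 × 0.8435 = 118100 km².
Ratio = 203000 / 118100 ≈ 1.72.

1.72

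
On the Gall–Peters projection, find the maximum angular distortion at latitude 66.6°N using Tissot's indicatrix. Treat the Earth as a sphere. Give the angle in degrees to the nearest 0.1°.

62.7°

The Gall–Peters projection is cylindrical equal-area with φ₀ = 45°. A cylindrical equal-area projection with standard parallel φ₀ has meridian scale h = cos φ / cos φ₀ and parallel scale k = cos φ₀ / cos φ (so areas are preserved, h·k = 1).
At 66.6°: h = 0.5617, k = 1.780; principal scales a = 1.780, b = 0.5617.
sin(ω/2) = (a − b)/(a + b) = 1.219/2.342 = 0.5204, so ω = 2 arcsin(0.5204) ≈ 62.7°.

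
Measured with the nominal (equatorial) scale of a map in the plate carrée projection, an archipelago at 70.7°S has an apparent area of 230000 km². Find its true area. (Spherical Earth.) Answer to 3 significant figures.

76000 km²

In the plate carrée (x = Rλ, y = Rφ), meridians are true-scale (h = 1) and parallels are stretched by k = sec φ.
Areal scale = h·k = 1 × sec φ; at 70.7°, h = 1.000, k = 3.026, so h·k = 3.026.
True area = apparent / (areal scale) = 230000 / 3.026 ≈ 76000 km².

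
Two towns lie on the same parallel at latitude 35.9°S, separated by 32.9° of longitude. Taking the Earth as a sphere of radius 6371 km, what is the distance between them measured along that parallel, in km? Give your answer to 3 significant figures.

2960 km

Arc length along a parallel = R cos φ · Δλ (with Δλ in radians).
= 6371 × cos 35.9° × (32.9° × π/180) = 6371 × 0.8100 × 0.5742 ≈ 2960 km.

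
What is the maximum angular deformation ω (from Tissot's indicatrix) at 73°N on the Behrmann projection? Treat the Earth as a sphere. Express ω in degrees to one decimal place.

105.4°

The Behrmann projection is cylindrical equal-area with φ₀ = 30°. A cylindrical equal-area projection with standard parallel φ₀ has meridian scale h = cos φ / cos φ₀ and parallel scale k = cos φ₀ / cos φ (so areas are preserved, h·k = 1).
At 73°: h = 0.3376, k = 2.962; principal scales a = 2.962, b = 0.3376.
sin(ω/2) = (a − b)/(a + b) = 2.624/3.300 = 0.7954, so ω = 2 arcsin(0.7954) ≈ 105.4°.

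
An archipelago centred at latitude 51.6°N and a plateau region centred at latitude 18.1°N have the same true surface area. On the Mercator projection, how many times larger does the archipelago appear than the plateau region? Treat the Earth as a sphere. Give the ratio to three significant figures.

2.34

Mercator areal scale is sec²φ.
At 51.6°: sec²(51.6°) = 1/0.6211² = 2.592.
At 18.1°: sec²(18.1°) = 1/0.9505² = 1.107.
Ratio = 2.592/1.107 = cos²(18.1°)/cos²(51.6°) ≈ 2.34.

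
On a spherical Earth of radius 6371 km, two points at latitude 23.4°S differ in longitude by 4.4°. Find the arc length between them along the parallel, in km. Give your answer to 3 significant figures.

449 km

Arc length along a parallel = R cos φ · Δλ (with Δλ in radians).
= 6371 × cos 23.4° × (4.4° × π/180) = 6371 × 0.9178 × 0.07679 ≈ 449 km.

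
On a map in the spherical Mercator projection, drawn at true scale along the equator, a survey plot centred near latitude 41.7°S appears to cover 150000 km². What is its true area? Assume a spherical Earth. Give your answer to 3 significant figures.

For Mercator, h = k = sec φ (a conformal cylindrical projection has a single point scale, 1/cos φ).
Areal scale = k² = sec²φ = 1/cos²(41.7°) = 1/0.7466² = 1.794.
True area = apparent / (areal scale) = 150000 / 1.794 ≈ 83600 km².

83600 km²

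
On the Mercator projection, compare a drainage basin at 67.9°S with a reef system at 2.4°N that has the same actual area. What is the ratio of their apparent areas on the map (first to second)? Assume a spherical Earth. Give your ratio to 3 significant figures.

7.05

On Mercator, area is exaggerated by sec²φ = 1/cos²φ.
At 67.9°: sec²(67.9°) = 1/0.3762² = 7.065.
At 2.4°: sec²(2.4°) = 1/0.9991² = 1.002.
Ratio = 7.065/1.002 = cos²(2.4°)/cos²(67.9°) ≈ 7.05.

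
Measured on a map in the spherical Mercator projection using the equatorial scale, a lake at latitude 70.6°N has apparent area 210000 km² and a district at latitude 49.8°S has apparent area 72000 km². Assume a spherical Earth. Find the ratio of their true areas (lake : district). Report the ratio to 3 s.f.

Mercator's areal exaggeration is sec²φ; hence true area = (apparent area) · cos²φ.
True area of lake: 210000 × cos²(70.6°) = 210000 × 0.1103 = 23170 km².
True area of district: 72000 × cos²(49.8°) = 72000 × 0.4166 = 30000 km².
Ratio = 23170 / 30000 ≈ 0.772.

0.772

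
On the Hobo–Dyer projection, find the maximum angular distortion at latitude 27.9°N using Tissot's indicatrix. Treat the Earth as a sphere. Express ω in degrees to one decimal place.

12.3°

Hobo–Dyer is a cylindrical equal-area projection with standard parallels at ±37.5°. A cylindrical equal-area projection with standard parallel φ₀ has meridian scale h = cos φ / cos φ₀ and parallel scale k = cos φ₀ / cos φ (so areas are preserved, h·k = 1).
At 27.9°: h = 1.114, k = 0.8977; principal scales a = 1.114, b = 0.8977.
sin(ω/2) = (a − b)/(a + b) = 0.2163/2.012 = 0.1075, so ω = 2 arcsin(0.1075) ≈ 12.3°.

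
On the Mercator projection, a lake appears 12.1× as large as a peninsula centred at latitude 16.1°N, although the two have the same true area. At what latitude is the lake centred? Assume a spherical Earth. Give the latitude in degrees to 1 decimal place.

For equal true areas on Mercator, apparent areas scale as sec²φ, so the ratio is cos²φ₂ / cos²φ₁.
cos²φ₂ / cos²φ₁ = 12.1  ⇒  cos φ₁ = cos 16.1° / √12.1 = 0.9608/3.479 = 0.2762.
φ₁ = arccos(0.2762) ≈ 74.0°.

74.0°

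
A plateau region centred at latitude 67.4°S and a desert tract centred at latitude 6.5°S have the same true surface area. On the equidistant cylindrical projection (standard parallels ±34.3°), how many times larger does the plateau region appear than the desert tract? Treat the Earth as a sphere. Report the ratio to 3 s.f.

In the equirectangular projection with standard parallel φ₀ = 34.3° (x = Rλ cos φ₀, y = Rφ), meridians are true-scale (h = 1) and the parallel scale is k = cos φ₀ / cos φ.
Areal scale at 67.4°: h·k = 1.000 × 2.150 = 2.150.
Areal scale at 6.5°: h·k = 1.000 × 0.8314 = 0.8314.
Ratio = 2.150/0.8314 ≈ 2.59.

2.59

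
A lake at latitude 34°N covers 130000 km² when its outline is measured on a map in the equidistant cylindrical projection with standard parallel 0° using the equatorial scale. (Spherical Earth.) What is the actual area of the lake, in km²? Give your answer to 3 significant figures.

In the plate carrée (x = Rλ, y = Rφ), meridians are true-scale (h = 1) and parallels are stretched by k = sec φ.
Areal scale = h·k = 1 × sec φ; at 34°, h = 1.000, k = 1.206, so h·k = 1.206.
True area = apparent / (areal scale) = 130000 / 1.206 ≈ 108000 km².

108000 km²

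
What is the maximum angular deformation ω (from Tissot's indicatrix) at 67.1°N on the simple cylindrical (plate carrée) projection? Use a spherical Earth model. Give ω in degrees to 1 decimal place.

In the plate carrée (x = Rλ, y = Rφ), meridians are true-scale (h = 1) and parallels are stretched by k = sec φ.
At 67.1°: h = 1.000, k = 2.570; principal scales a = 2.570, b = 1.000.
sin(ω/2) = (a − b)/(a + b) = 1.570/3.570 = 0.4398, so ω = 2 arcsin(0.4398) ≈ 52.2°.

52.2°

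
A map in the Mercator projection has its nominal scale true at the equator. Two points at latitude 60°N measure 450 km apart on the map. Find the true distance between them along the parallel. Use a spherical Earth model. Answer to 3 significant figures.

225 km

Mercator is conformal, so the point scale is isotropic: h = k = sec φ = 1/cos φ.
Along the parallel at 60°, map distances are exaggerated by k = sec 60° = 2.000.
True distance = 450 / 2.000 = 450 × cos 60° ≈ 225 km.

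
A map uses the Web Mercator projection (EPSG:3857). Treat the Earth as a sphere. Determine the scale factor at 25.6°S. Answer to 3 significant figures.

1.11

For Mercator, h = k = sec φ (a conformal cylindrical projection has a single point scale, 1/cos φ).
k = 1/cos 25.6° = 1/0.9018 = 1.109.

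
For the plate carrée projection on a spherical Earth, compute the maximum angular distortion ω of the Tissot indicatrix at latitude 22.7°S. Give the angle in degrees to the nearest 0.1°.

In the plate carrée (x = Rλ, y = Rφ), meridians are true-scale (h = 1) and parallels are stretched by k = sec φ.
At 22.7°: h = 1.000, k = 1.084; principal scales a = 1.084, b = 1.000.
sin(ω/2) = (a − b)/(a + b) = 0.08397/2.084 = 0.04029, so ω = 2 arcsin(0.04029) ≈ 4.6°.

4.6°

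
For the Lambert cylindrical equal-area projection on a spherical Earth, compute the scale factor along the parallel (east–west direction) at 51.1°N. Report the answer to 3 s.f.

1.59

The Lambert cylindrical equal-area projection is the cylindrical equal-area projection with its standard parallel at the equator (φ₀ = 0). Cylindrical equal-area (φ₀ = 0°): h = cos φ / cos 0° along meridians, k = cos 0° / cos φ along parallels; h·k = 1.
k = cos 0° / cos 51.1° = 1.000/0.6280 = 1.592.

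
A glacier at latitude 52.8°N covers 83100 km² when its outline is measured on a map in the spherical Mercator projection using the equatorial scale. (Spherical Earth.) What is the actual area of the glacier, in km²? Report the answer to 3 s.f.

30400 km²

The Mercator projection is conformal; its linear scale factor is the same in every direction and equals sec φ = 1/cos φ.
Areal scale = k² = sec²φ = 1/cos²(52.8°) = 1/0.6046² = 2.736.
True area = apparent / (areal scale) = 83100 / 2.736 ≈ 30400 km².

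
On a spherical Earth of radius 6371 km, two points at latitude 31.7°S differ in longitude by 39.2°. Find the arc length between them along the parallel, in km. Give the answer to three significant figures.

Arc length along a parallel = R cos φ · Δλ (with Δλ in radians).
= 6371 × cos 31.7° × (39.2° × π/180) = 6371 × 0.8508 × 0.6842 ≈ 3710 km.

3710 km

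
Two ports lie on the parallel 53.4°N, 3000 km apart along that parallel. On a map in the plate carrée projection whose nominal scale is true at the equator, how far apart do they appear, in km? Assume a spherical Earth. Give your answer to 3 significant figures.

5030 km

In the plate carrée (x = Rλ, y = Rφ), meridians are true-scale (h = 1) and parallels are stretched by k = sec φ.
Along the parallel, k = sec 53.4° = 1/0.5962 = 1.677.
Map distance = 3000 × 1.677 ≈ 5030 km.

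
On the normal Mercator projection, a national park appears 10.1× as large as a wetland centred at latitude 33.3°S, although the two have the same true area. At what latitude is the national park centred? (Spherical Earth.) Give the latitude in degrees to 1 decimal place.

74.8°

For equal true areas on Mercator, apparent areas scale as sec²φ, so the ratio is cos²φ₂ / cos²φ₁.
cos²φ₂ / cos²φ₁ = 10.1  ⇒  cos φ₁ = cos 33.3° / √10.1 = 0.8358/3.178 = 0.2630.
φ₁ = arccos(0.2630) ≈ 74.8°.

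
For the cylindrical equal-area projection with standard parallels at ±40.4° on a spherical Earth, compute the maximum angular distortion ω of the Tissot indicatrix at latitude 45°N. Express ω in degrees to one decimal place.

8.5°

A cylindrical equal-area projection with standard parallel φ₀ has meridian scale h = cos φ / cos φ₀ and parallel scale k = cos φ₀ / cos φ (so areas are preserved, h·k = 1).
At 45°: h = 0.9285, k = 1.077; principal scales a = 1.077, b = 0.9285.
sin(ω/2) = (a − b)/(a + b) = 0.1485/2.006 = 0.07402, so ω = 2 arcsin(0.07402) ≈ 8.5°.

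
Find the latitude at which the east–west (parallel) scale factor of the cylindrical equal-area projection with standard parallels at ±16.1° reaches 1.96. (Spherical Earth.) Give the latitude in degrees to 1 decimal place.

For cylindrical equal-area with standard parallel φ₀, h = cos φ / cos φ₀ and k = cos φ₀ / cos φ, so h·k = 1.
k = cos φ₀ / cos φ = 1.96  ⇒  cos φ = cos 16.1° / 1.96 = 0.4902.
φ = arccos(0.4902) ≈ 60.6°.

60.6°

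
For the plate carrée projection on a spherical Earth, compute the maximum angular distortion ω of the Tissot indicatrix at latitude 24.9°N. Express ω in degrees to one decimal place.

5.6°

In the plate carrée (x = Rλ, y = Rφ), meridians are true-scale (h = 1) and parallels are stretched by k = sec φ.
At 24.9°: h = 1.000, k = 1.102; principal scales a = 1.102, b = 1.000.
sin(ω/2) = (a − b)/(a + b) = 0.1025/2.102 = 0.04874, so ω = 2 arcsin(0.04874) ≈ 5.6°.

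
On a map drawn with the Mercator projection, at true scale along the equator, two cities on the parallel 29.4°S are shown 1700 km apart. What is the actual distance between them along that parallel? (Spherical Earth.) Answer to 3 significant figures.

Mercator is conformal, so the point scale is isotropic: h = k = sec φ = 1/cos φ.
Along the parallel at 29.4°, map distances are exaggerated by k = sec 29.4° = 1.148.
True distance = 1700 / 1.148 = 1700 × cos 29.4° ≈ 1480 km.

1480 km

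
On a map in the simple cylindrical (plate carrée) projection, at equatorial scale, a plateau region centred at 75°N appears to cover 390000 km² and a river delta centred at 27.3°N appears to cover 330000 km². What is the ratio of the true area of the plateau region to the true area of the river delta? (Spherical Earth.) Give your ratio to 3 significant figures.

0.344

On the plate carrée, areal scale = h·k = 1 × sec φ, so true area = apparent × cos φ.
True area of plateau region: 390000 × cos(75°) = 390000 × 0.2588 = 100900 km².
True area of river delta: 330000 × cos(27.3°) = 330000 × 0.8886 = 293200 km².
Ratio = 100900 / 293200 ≈ 0.344.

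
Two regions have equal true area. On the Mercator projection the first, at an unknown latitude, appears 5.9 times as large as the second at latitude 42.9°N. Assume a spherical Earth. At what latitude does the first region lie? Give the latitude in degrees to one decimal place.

72.4°

Mercator areal scale is sec²φ, so apparent-area ratio = sec²φ₁ / sec²φ₂ = cos²φ₂ / cos²φ₁.
cos²φ₂ / cos²φ₁ = 5.9  ⇒  cos φ₁ = cos 42.9° / √5.9 = 0.7325/2.429 = 0.3016.
φ₁ = arccos(0.3016) ≈ 72.4°.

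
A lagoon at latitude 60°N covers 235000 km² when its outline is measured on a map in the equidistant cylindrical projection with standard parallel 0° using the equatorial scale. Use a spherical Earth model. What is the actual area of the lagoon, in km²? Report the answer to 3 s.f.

In the plate carrée (x = Rλ, y = Rφ), meridians are true-scale (h = 1) and parallels are stretched by k = sec φ.
Areal scale = h·k = 1 × sec φ; at 60°, h = 1.000, k = 2.000, so h·k = 2.000.
True area = apparent / (areal scale) = 235000 / 2.000 ≈ 118000 km².

118000 km²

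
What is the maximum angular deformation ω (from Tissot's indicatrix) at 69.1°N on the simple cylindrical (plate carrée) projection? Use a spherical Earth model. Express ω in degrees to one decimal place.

56.6°

Plate carrée maps x = Rλ, y = Rφ. The meridian scale is h = 1 and the parallel scale is k = 1/cos φ = sec φ.
At 69.1°: h = 1.000, k = 2.803; principal scales a = 2.803, b = 1.000.
sin(ω/2) = (a − b)/(a + b) = 1.803/3.803 = 0.4741, so ω = 2 arcsin(0.4741) ≈ 56.6°.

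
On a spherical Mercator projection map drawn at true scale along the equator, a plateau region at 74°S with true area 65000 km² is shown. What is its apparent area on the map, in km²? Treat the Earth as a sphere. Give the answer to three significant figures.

856000 km²

For Mercator, h = k = sec φ (a conformal cylindrical projection has a single point scale, 1/cos φ).
Areal scale = k² = sec²φ = 1/cos²(74°) = 1/0.2756² = 13.16.
Apparent area = 65000 × 13.16 ≈ 856000 km².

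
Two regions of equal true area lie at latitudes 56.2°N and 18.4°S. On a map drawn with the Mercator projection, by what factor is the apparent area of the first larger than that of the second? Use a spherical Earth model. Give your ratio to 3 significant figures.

Mercator areal scale is sec²φ.
At 56.2°: sec²(56.2°) = 1/0.5563² = 3.231.
At 18.4°: sec²(18.4°) = 1/0.9489² = 1.111.
Ratio = 3.231/1.111 = cos²(18.4°)/cos²(56.2°) ≈ 2.91.

2.91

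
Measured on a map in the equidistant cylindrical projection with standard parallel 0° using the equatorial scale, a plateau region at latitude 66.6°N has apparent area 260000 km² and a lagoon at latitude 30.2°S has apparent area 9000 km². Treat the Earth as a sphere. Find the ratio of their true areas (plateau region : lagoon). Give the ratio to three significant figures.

Plate carrée has h = 1 and k = sec φ, giving areal scale sec φ; true area = (apparent area) · cos φ.
True area of plateau region: 260000 × cos(66.6°) = 260000 × 0.3971 = 103300 km².
True area of lagoon: 9000 × cos(30.2°) = 9000 × 0.8643 = 7778 km².
Ratio = 103300 / 7778 ≈ 13.3.

13.3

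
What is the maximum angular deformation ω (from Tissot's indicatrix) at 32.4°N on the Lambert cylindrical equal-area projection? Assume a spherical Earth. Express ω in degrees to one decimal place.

19.3°

The Lambert cylindrical equal-area projection is the cylindrical equal-area projection with its standard parallel at the equator (φ₀ = 0). For cylindrical equal-area with standard parallel φ₀, h = cos φ / cos φ₀ and k = cos φ₀ / cos φ, so h·k = 1.
At 32.4°: h = 0.8443, k = 1.184; principal scales a = 1.184, b = 0.8443.
sin(ω/2) = (a − b)/(a + b) = 0.3400/2.029 = 0.1676, so ω = 2 arcsin(0.1676) ≈ 19.3°.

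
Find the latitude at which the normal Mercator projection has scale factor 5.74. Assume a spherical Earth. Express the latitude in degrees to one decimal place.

Mercator scale is k = sec φ = 1/cos φ.
1/cos φ = 5.74  ⇒  cos φ = 0.1742  ⇒  φ = arccos(0.1742) ≈ 80.0°.

80.0°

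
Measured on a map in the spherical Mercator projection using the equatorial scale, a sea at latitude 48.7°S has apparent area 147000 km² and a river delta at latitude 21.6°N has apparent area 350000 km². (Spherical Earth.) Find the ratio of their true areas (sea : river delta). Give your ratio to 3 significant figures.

Since Mercator area scale is 1/cos²φ, the true area equals the apparent area multiplied by cos²φ.
True area of sea: 147000 × cos²(48.7°) = 147000 × 0.4356 = 64030 km².
True area of river delta: 350000 × cos²(21.6°) = 350000 × 0.8645 = 302600 km².
Ratio = 64030 / 302600 ≈ 0.212.

0.212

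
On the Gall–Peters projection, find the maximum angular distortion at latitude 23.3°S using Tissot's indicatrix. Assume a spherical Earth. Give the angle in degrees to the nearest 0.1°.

Gall–Peters is a cylindrical equal-area projection with standard parallels at ±45°. Cylindrical equal-area (φ₀ = 45°): h = cos φ / cos 45° along meridians, k = cos 45° / cos φ along parallels; h·k = 1.
At 23.3°: h = 1.299, k = 0.7699; principal scales a = 1.299, b = 0.7699.
sin(ω/2) = (a − b)/(a + b) = 0.5290/2.069 = 0.2557, so ω = 2 arcsin(0.2557) ≈ 29.6°.

29.6°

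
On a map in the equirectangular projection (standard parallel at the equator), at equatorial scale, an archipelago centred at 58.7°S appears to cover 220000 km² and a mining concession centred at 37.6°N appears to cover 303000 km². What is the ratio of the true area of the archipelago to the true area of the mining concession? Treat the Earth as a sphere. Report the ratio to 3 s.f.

0.476

On the plate carrée, areal scale = h·k = 1 × sec φ, so true area = apparent × cos φ.
True area of archipelago: 220000 × cos(58.7°) = 220000 × 0.5195 = 114300 km².
True area of mining concession: 303000 × cos(37.6°) = 303000 × 0.7923 = 240100 km².
Ratio = 114300 / 240100 ≈ 0.476.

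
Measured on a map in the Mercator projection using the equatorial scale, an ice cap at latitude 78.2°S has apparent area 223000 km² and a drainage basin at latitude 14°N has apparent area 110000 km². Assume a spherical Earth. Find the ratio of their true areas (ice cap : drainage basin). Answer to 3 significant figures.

On Mercator the areal scale is sec²φ, so true area = apparent × cos²φ.
True area of ice cap: 223000 × cos²(78.2°) = 223000 × 0.04182 = 9326 km².
True area of drainage basin: 110000 × cos²(14°) = 110000 × 0.9415 = 103600 km².
Ratio = 9326 / 103600 ≈ 0.0900.

0.0900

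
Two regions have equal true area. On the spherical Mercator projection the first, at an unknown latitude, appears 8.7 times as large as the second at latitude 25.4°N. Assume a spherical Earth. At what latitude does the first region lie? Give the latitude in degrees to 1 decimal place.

Mercator areal scale is sec²φ, so apparent-area ratio = sec²φ₁ / sec²φ₂ = cos²φ₂ / cos²φ₁.
cos²φ₂ / cos²φ₁ = 8.7  ⇒  cos φ₁ = cos 25.4° / √8.7 = 0.9033/2.950 = 0.3063.
φ₁ = arccos(0.3063) ≈ 72.2°.

72.2°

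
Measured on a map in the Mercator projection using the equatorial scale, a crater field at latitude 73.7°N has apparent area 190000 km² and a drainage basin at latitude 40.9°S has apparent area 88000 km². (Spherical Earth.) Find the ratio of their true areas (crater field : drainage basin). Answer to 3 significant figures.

0.298

Since Mercator area scale is 1/cos²φ, the true area equals the apparent area multiplied by cos²φ.
True area of crater field: 190000 × cos²(73.7°) = 190000 × 0.07877 = 14970 km².
True area of drainage basin: 88000 × cos²(40.9°) = 88000 × 0.5713 = 50280 km².
Ratio = 14970 / 50280 ≈ 0.298.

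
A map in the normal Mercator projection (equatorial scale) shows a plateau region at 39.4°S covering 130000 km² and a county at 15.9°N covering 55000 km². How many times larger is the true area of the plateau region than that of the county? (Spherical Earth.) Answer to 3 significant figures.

1.53

On Mercator the areal scale is sec²φ, so true area = apparent × cos²φ.
True area of plateau region: 130000 × cos²(39.4°) = 130000 × 0.5971 = 77630 km².
True area of county: 55000 × cos²(15.9°) = 55000 × 0.9249 = 50870 km².
Ratio = 77630 / 50870 ≈ 1.53.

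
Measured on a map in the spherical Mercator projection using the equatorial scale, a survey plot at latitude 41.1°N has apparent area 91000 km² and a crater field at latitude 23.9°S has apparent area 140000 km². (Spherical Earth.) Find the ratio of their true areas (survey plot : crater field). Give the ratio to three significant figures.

0.442

Mercator's areal exaggeration is sec²φ; hence true area = (apparent area) · cos²φ.
True area of survey plot: 91000 × cos²(41.1°) = 91000 × 0.5679 = 51680 km².
True area of crater field: 140000 × cos²(23.9°) = 140000 × 0.8359 = 117000 km².
Ratio = 51680 / 117000 ≈ 0.442.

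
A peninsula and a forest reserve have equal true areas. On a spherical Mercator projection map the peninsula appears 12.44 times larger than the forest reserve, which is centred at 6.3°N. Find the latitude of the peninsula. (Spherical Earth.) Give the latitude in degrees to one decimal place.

73.6°

On Mercator, (apparent₁)/(apparent₂) = sec²φ₁ / sec²φ₂ when true areas are equal.
cos²φ₂ / cos²φ₁ = 12.44  ⇒  cos φ₁ = cos 6.3° / √12.44 = 0.9940/3.527 = 0.2818.
φ₁ = arccos(0.2818) ≈ 73.6°.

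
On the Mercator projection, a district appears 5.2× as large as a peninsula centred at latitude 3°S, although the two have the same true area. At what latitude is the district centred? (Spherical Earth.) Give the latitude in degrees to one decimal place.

64.0°

For equal true areas on Mercator, apparent areas scale as sec²φ, so the ratio is cos²φ₂ / cos²φ₁.
cos²φ₂ / cos²φ₁ = 5.2  ⇒  cos φ₁ = cos 3° / √5.2 = 0.9986/2.280 = 0.4379.
φ₁ = arccos(0.4379) ≈ 64.0°.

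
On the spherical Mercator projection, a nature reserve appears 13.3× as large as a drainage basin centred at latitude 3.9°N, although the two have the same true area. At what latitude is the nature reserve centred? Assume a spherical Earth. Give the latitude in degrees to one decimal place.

Mercator areal scale is sec²φ, so apparent-area ratio = sec²φ₁ / sec²φ₂ = cos²φ₂ / cos²φ₁.
cos²φ₂ / cos²φ₁ = 13.3  ⇒  cos φ₁ = cos 3.9° / √13.3 = 0.9977/3.647 = 0.2736.
φ₁ = arccos(0.2736) ≈ 74.1°.

74.1°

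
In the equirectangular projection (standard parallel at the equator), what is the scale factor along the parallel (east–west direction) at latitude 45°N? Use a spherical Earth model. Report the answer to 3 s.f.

Plate carrée maps x = Rλ, y = Rφ. The meridian scale is h = 1 and the parallel scale is k = 1/cos φ = sec φ.
k = 1/cos 45° = 1/0.7071 = 1.414.

1.41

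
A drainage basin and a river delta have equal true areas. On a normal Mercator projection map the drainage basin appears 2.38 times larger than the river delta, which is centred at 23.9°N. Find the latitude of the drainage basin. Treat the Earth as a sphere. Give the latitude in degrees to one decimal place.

On Mercator, (apparent₁)/(apparent₂) = sec²φ₁ / sec²φ₂ when true areas are equal.
cos²φ₂ / cos²φ₁ = 2.38  ⇒  cos φ₁ = cos 23.9° / √2.38 = 0.9143/1.543 = 0.5926.
φ₁ = arccos(0.5926) ≈ 53.7°.

53.7°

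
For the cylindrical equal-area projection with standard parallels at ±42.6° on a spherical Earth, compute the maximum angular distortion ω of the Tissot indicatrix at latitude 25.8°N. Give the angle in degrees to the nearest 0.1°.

22.9°

Cylindrical equal-area (φ₀ = 42.6°): h = cos φ / cos 42.6° along meridians, k = cos 42.6° / cos φ along parallels; h·k = 1.
At 25.8°: h = 1.223, k = 0.8176; principal scales a = 1.223, b = 0.8176.
sin(ω/2) = (a − b)/(a + b) = 0.4055/2.041 = 0.1987, so ω = 2 arcsin(0.1987) ≈ 22.9°.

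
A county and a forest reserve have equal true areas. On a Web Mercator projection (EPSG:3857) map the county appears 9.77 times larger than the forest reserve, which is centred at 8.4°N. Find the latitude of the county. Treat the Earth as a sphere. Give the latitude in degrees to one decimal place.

71.5°

For equal true areas on Mercator, apparent areas scale as sec²φ, so the ratio is cos²φ₂ / cos²φ₁.
cos²φ₂ / cos²φ₁ = 9.77  ⇒  cos φ₁ = cos 8.4° / √9.77 = 0.9893/3.126 = 0.3165.
φ₁ = arccos(0.3165) ≈ 71.5°.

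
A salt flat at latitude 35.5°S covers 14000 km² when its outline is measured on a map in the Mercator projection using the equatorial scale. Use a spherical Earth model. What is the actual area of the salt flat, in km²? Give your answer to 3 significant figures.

For Mercator, h = k = sec φ (a conformal cylindrical projection has a single point scale, 1/cos φ).
Areal scale = k² = sec²φ = 1/cos²(35.5°) = 1/0.8141² = 1.509.
True area = apparent / (areal scale) = 14000 / 1.509 ≈ 9280 km².

9280 km²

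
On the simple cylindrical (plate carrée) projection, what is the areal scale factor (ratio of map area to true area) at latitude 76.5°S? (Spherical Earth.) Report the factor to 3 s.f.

4.28

For the equirectangular projection with φ₀ = 0 (plate carrée), h = 1 along meridians and k = sec φ along parallels.
Areal scale = h·k = 1 × sec φ; at 76.5°, h = 1.000, k = 4.284, so h·k = 4.284.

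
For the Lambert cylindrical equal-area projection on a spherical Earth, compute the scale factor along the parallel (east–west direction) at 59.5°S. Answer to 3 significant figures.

The Lambert cylindrical equal-area projection is the cylindrical equal-area projection with its standard parallel at the equator (φ₀ = 0). For cylindrical equal-area with standard parallel φ₀, h = cos φ / cos φ₀ and k = cos φ₀ / cos φ, so h·k = 1.
k = cos 0° / cos 59.5° = 1.000/0.5075 = 1.970.

1.97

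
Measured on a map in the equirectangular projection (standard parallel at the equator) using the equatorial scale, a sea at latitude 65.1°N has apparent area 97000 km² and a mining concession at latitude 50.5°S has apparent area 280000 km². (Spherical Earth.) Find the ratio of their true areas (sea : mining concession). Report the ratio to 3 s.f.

0.229

Plate carrée has h = 1 and k = sec φ, giving areal scale sec φ; true area = (apparent area) · cos φ.
True area of sea: 97000 × cos(65.1°) = 97000 × 0.4210 = 40840 km².
True area of mining concession: 280000 × cos(50.5°) = 280000 × 0.6361 = 178100 km².
Ratio = 40840 / 178100 ≈ 0.229.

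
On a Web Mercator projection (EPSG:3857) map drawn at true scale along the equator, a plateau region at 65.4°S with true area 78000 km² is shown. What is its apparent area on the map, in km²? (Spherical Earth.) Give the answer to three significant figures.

The Mercator projection is conformal; its linear scale factor is the same in every direction and equals sec φ = 1/cos φ.
Areal scale = k² = sec²φ = 1/cos²(65.4°) = 1/0.4163² = 5.771.
Apparent area = 78000 × 5.771 ≈ 450000 km².

450000 km²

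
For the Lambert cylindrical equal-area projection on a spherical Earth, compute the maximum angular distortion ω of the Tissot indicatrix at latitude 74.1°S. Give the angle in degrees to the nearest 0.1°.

The Lambert cylindrical equal-area projection is the cylindrical equal-area projection with its standard parallel at the equator (φ₀ = 0). For cylindrical equal-area with standard parallel φ₀, h = cos φ / cos φ₀ and k = cos φ₀ / cos φ, so h·k = 1.
At 74.1°: h = 0.2740, k = 3.650; principal scales a = 3.650, b = 0.2740.
sin(ω/2) = (a − b)/(a + b) = 3.376/3.924 = 0.8604, so ω = 2 arcsin(0.8604) ≈ 118.7°.

118.7°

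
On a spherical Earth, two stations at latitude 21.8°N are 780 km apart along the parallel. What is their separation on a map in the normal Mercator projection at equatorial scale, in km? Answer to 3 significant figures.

The Mercator projection is conformal; its linear scale factor is the same in every direction and equals sec φ = 1/cos φ.
Along the parallel, k = sec 21.8° = 1/0.9285 = 1.077.
Map distance = 780 × 1.077 ≈ 840 km.

840 km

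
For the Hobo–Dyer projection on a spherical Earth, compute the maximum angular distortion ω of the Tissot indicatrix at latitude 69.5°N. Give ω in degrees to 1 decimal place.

The Hobo–Dyer projection is cylindrical equal-area with φ₀ = 37.5°. For cylindrical equal-area with standard parallel φ₀, h = cos φ / cos φ₀ and k = cos φ₀ / cos φ, so h·k = 1.
At 69.5°: h = 0.4414, k = 2.265; principal scales a = 2.265, b = 0.4414.
sin(ω/2) = (a − b)/(a + b) = 1.824/2.707 = 0.6738, so ω = 2 arcsin(0.6738) ≈ 84.7°.

84.7°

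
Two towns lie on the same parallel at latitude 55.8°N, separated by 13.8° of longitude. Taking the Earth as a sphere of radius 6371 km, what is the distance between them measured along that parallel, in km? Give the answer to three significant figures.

Arc length along a parallel = R cos φ · Δλ (with Δλ in radians).
= 6371 × cos 55.8° × (13.8° × π/180) = 6371 × 0.5621 × 0.2409 ≈ 863 km.

863 km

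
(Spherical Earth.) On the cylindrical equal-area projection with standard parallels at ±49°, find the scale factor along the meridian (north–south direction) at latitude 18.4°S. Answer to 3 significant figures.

1.45

For cylindrical equal-area with standard parallel φ₀, h = cos φ / cos φ₀ and k = cos φ₀ / cos φ, so h·k = 1.
h = cos 18.4° / cos 49° = 0.9489/0.6561 = 1.446.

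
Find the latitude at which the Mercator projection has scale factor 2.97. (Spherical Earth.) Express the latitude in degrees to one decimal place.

70.3°

Mercator scale is k = sec φ = 1/cos φ.
1/cos φ = 2.97  ⇒  cos φ = 0.3367  ⇒  φ = arccos(0.3367) ≈ 70.3°.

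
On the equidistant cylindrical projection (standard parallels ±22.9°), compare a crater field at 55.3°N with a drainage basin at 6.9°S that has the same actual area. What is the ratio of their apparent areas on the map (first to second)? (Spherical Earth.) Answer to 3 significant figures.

With standard parallel φ₀ = 22.9°, the equirectangular projection gives x = Rλ cos φ₀, y = Rφ, so h = 1 and k = cos 22.9° / cos φ.
Areal scale at 55.3°: h·k = 1.000 × 1.618 = 1.618.
Areal scale at 6.9°: h·k = 1.000 × 0.9279 = 0.9279.
Ratio = 1.618/0.9279 ≈ 1.74.

1.74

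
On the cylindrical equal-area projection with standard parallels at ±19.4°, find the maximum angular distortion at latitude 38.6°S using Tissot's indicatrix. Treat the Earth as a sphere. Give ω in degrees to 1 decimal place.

21.4°

A cylindrical equal-area projection with standard parallel φ₀ has meridian scale h = cos φ / cos φ₀ and parallel scale k = cos φ₀ / cos φ (so areas are preserved, h·k = 1).
At 38.6°: h = 0.8286, k = 1.207; principal scales a = 1.207, b = 0.8286.
sin(ω/2) = (a − b)/(a + b) = 0.3783/2.035 = 0.1859, so ω = 2 arcsin(0.1859) ≈ 21.4°.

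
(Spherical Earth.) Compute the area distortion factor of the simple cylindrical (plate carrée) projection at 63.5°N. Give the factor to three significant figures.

2.24

For the equirectangular projection with φ₀ = 0 (plate carrée), h = 1 along meridians and k = sec φ along parallels.
Areal scale = h·k = 1 × sec φ; at 63.5°, h = 1.000, k = 2.241, so h·k = 2.241.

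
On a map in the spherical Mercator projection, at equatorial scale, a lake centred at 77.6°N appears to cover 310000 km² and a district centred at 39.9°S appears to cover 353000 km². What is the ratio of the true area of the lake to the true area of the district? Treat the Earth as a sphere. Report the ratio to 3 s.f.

0.0688

Since Mercator area scale is 1/cos²φ, the true area equals the apparent area multiplied by cos²φ.
True area of lake: 310000 × cos²(77.6°) = 310000 × 0.04611 = 14290 km².
True area of district: 353000 × cos²(39.9°) = 353000 × 0.5885 = 207800 km².
Ratio = 14290 / 207800 ≈ 0.0688.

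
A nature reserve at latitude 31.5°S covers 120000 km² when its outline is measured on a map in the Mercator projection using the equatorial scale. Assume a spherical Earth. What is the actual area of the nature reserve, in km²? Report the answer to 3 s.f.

For Mercator, h = k = sec φ (a conformal cylindrical projection has a single point scale, 1/cos φ).
Areal scale = k² = sec²φ = 1/cos²(31.5°) = 1/0.8526² = 1.376.
True area = apparent / (areal scale) = 120000 / 1.376 ≈ 87200 km².

87200 km²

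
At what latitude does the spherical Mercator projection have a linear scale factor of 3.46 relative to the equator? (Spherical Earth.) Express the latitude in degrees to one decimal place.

Mercator scale is k = sec φ = 1/cos φ.
1/cos φ = 3.46  ⇒  cos φ = 0.2890  ⇒  φ = arccos(0.2890) ≈ 73.2°.

73.2°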